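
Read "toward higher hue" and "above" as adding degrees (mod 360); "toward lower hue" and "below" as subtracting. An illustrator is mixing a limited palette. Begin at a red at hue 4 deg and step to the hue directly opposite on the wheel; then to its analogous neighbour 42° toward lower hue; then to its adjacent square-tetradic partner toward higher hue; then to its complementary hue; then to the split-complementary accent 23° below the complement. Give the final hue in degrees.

complement +180°: 4 + 180 = 184°
analog 42° ↓ −42°: 184 − 42 = 142°
square ↑ +90°: 142 + 90 = 232°
complement +180°: 232 + 180 = 412 → 412 − 360 = 52°
split-comp 23° ↓ +157°: 52 + 157 = 209°

209°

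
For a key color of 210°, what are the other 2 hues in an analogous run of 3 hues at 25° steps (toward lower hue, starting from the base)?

185° and 160°

Analogous hues sit every 25° along the wheel.
210 − 25 = 185°
210 − 50 = 160°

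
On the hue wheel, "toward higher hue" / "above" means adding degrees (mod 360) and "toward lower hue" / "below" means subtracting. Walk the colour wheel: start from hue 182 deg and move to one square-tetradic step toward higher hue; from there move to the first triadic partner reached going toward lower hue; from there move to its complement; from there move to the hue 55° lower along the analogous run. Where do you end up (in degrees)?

+90° (square ↑): 182 + 90 = 272°
−120° (triadic ↓): 272 − 120 = 152°
+180° (complement): 152 + 180 = 332°
−55° (analog 55° ↓): 332 − 55 = 277°

277°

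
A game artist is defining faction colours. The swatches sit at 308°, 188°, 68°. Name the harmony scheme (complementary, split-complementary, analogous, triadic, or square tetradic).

triadic

Sort the hues: 68°, 188°, 308°.
Successive gaps around the wheel: 120°, 120°, 120°.
Three hues equally spaced 120° apart form a triad.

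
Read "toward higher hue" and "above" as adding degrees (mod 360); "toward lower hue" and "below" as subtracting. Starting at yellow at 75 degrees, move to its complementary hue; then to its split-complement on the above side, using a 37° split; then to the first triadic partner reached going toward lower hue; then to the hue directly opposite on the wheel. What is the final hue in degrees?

172°

complement +180°: 75 + 180 = 255°
split-comp 37° ↑ +217°: 255 + 217 = 472 → 472 − 360 = 112°
triadic ↓ −120°: 112 − 120 = -8 → -8 + 360 = 352°
complement +180°: 352 + 180 = 532 → 532 − 360 = 172°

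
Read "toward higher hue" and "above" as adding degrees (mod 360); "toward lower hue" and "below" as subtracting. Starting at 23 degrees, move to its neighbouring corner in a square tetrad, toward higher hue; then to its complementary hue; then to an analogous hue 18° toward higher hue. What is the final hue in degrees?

311°

square ↑ +90°: 23 + 90 = 113°
complement +180°: 113 + 180 = 293°
analog 18° ↑ +18°: 293 + 18 = 311°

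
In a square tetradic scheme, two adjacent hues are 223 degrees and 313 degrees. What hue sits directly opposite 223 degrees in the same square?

43°

A square tetradic scheme places four hues 90° apart; opposite corners are 180° apart.
223 + 180 = 403 → 403 − 360 = 43°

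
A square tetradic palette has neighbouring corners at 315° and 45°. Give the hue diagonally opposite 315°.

135°

A square tetradic scheme places four hues 90° apart; opposite corners are 180° apart.
315 + 180 = 495 → 495 − 360 = 135°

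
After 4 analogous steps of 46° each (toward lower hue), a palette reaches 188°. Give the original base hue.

4 steps of 46° (toward lower hue) give a net shift of −184°.
Start = end − shift: 188 + 184 = 372 → 372 − 360 = 12°

12°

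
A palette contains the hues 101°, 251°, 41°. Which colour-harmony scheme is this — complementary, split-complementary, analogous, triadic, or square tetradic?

split-complementary

Sort the hues: 41°, 101°, 251°.
Successive gaps around the wheel: 60°, 150°, 150°.
Two 150° gaps and one 60° gap — a base hue opposite a pair of accents 30° either side of its complement — is the split-complementary pattern.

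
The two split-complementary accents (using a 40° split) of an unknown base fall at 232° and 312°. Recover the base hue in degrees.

The accents sit 40° either side of the complement, so the complement is their short-arc midpoint on the wheel.
Short-arc midpoint of 232° and 312°: 272°.
Base is 180° from the complement: 272 − 180 = 92°

92°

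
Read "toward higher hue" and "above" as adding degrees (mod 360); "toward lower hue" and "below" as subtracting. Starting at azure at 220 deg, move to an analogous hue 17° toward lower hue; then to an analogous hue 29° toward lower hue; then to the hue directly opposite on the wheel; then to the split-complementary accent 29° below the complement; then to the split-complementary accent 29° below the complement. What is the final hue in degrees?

analog 17° ↓ −17°: 220 − 17 = 203°
analog 29° ↓ −29°: 203 − 29 = 174°
complement +180°: 174 + 180 = 354°
split-comp 29° ↓ +151°: 354 + 151 = 505 → 505 − 360 = 145°
split-comp 29° ↓ +151°: 145 + 151 = 296°

296°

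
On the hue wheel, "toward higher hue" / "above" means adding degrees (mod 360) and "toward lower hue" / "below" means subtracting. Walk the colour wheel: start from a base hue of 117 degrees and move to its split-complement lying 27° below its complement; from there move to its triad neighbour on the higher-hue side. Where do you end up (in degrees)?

30°

split-comp 27° ↓ +153°: 117 + 153 = 270°
triadic ↑ +120°: 270 + 120 = 390 → 390 − 360 = 30°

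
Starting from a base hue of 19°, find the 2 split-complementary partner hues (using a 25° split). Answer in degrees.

Split-complementary hues sit 25° either side of the complement.
Complement of 19°: 19 + 180 = 199°
199 − 25 = 174°
199 + 25 = 224°

174° and 224°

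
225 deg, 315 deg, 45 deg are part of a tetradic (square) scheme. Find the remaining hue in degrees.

135°

A square tetradic scheme places four hues every 90°.
The full set through 45° is {45°, 135°, 225°, 315°}.
Given {45°, 225°, 315°}, the missing hue is 135°.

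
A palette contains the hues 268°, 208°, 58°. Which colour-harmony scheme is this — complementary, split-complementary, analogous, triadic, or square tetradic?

split-complementary

Sort the hues: 58°, 208°, 268°.
Successive gaps around the wheel: 150°, 60°, 150°.
Two 150° gaps and one 60° gap — a base hue opposite a pair of accents 30° either side of its complement — is the split-complementary pattern.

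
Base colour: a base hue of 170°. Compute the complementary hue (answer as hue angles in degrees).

The complement sits 180° across the wheel.
170 + 180 = 350°

350°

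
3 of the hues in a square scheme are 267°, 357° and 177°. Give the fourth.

A square tetradic scheme places four hues every 90°.
The full set through 177° is {87°, 177°, 267°, 357°}.
Given {177°, 267°, 357°}, the missing hue is 87°.

87°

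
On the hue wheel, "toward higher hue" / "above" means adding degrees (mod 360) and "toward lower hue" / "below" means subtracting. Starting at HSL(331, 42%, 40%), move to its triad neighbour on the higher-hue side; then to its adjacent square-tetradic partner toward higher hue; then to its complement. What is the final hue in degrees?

1°

331 + 120 = 451 → 451 − 360 = 91°   (triadic ↑)
91 + 90 = 181°   (square ↑)
181 + 180 = 361 → 361 − 360 = 1°   (complement)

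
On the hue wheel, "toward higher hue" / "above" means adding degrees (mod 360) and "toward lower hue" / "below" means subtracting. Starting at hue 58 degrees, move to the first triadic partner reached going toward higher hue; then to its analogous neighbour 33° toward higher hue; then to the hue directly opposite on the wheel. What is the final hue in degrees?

31°

triadic ↑ +120°: 58 + 120 = 178°
analog 33° ↑ +33°: 178 + 33 = 211°
complement +180°: 211 + 180 = 391 → 391 − 360 = 31°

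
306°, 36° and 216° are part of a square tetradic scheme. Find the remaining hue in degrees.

126°

A square tetradic scheme places four hues every 90°.
The full set through 36° is {36°, 126°, 216°, 306°}.
Given {36°, 216°, 306°}, the missing hue is 126°.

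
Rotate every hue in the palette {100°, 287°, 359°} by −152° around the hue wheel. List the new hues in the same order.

308°, 135°, 207°

100 − 152 = -52 → -52 + 360 = 308°
287 − 152 = 135°
359 − 152 = 207°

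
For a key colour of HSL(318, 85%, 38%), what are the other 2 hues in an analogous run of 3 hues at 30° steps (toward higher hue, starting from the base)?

Analogous hues sit every 30° along the wheel.
318 + 30 = 348°
318 + 60 = 378 → 378 − 360 = 18°

348° and 18°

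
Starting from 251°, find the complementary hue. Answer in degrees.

The complement sits 180° across the wheel.
251 + 180 = 431 → 431 − 360 = 71°

71°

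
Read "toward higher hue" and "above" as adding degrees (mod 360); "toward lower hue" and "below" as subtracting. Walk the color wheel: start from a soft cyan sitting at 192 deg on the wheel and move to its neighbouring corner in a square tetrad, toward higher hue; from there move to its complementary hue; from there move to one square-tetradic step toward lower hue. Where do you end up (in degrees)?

192 + 90 = 282°   (square ↑)
282 + 180 = 462 → 462 − 360 = 102°   (complement)
102 − 90 = 12°   (square ↓)

12°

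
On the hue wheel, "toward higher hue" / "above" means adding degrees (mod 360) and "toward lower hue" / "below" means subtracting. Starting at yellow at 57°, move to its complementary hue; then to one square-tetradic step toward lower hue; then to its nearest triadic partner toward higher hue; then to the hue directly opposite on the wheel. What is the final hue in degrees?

87°

57 + 180 = 237°   (complement)
237 − 90 = 147°   (square ↓)
147 + 120 = 267°   (triadic ↑)
267 + 180 = 447 → 447 − 360 = 87°   (complement)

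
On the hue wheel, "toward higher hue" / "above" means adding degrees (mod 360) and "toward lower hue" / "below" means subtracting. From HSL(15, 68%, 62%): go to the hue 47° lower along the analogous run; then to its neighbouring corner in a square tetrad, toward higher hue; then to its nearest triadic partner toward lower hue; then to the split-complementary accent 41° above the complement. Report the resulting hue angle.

159°

15 − 47 = -32 → -32 + 360 = 328°   (analog 47° ↓)
328 + 90 = 418 → 418 − 360 = 58°   (square ↑)
58 − 120 = -62 → -62 + 360 = 298°   (triadic ↓)
298 + 221 = 519 → 519 − 360 = 159°   (split-comp 41° ↑)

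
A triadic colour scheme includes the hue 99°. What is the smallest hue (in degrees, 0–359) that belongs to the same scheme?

99°

A triad places three hues 120° apart.
The full set through 99° is {99°, 219°, 339°}.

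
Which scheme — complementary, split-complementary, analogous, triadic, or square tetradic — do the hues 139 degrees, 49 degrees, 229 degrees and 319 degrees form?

Sort the hues: 49°, 139°, 229°, 319°.
Successive gaps around the wheel: 90°, 90°, 90°, 90°.
Four hues every 90° form a square tetradic scheme.

square tetradic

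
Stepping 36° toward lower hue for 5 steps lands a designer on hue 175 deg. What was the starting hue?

5 steps of 36° (toward lower hue) give a net shift of −180°.
Start = end − shift: 175 + 180 = 355°

355°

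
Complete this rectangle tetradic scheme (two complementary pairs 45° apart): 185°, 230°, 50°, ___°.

A rectangular tetradic uses two complementary pairs 45° apart: offsets 0°, 45°, 180°, 225°.
Among {50°, 185°, 230°}, 230° and 50° are a 180° pair.
The remaining hue 185° needs its own complement: 185 + 180 = 365 → 365 − 360 = 5°

5°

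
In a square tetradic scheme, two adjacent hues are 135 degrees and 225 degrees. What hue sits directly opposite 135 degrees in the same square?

315°

A square tetradic scheme places four hues 90° apart; opposite corners are 180° apart.
135 + 180 = 315°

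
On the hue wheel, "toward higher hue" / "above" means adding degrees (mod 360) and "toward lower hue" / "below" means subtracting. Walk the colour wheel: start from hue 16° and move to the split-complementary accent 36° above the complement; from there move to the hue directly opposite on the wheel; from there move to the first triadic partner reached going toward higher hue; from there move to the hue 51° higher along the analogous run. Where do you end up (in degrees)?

223°

split-comp 36° ↑ +216°: 16 + 216 = 232°
complement +180°: 232 + 180 = 412 → 412 − 360 = 52°
triadic ↑ +120°: 52 + 120 = 172°
analog 51° ↑ +51°: 172 + 51 = 223°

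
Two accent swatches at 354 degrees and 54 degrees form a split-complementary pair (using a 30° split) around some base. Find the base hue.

The accents sit 30° either side of the complement, so the complement is their short-arc midpoint on the wheel.
Short-arc midpoint of 354° and 54°: 24°.
Base is 180° from the complement: 24 − 180 = -156 → -156 + 360 = 204°

204°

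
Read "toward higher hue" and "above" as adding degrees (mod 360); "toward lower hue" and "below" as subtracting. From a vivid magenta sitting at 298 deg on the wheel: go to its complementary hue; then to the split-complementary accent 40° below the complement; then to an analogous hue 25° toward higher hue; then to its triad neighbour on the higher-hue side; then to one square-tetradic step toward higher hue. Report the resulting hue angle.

133°

complement +180°: 298 + 180 = 478 → 478 − 360 = 118°
split-comp 40° ↓ +140°: 118 + 140 = 258°
analog 25° ↑ +25°: 258 + 25 = 283°
triadic ↑ +120°: 283 + 120 = 403 → 403 − 360 = 43°
square ↑ +90°: 43 + 90 = 133°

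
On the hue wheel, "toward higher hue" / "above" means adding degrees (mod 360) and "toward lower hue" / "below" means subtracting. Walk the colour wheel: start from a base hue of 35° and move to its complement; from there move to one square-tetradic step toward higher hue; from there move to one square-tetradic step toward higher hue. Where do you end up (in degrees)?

+180° (complement): 35 + 180 = 215°
+90° (square ↑): 215 + 90 = 305°
+90° (square ↑): 305 + 90 = 395 → 395 − 360 = 35°

35°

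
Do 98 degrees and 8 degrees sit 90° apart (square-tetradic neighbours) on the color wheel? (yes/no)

yes

Angular distance: |98 − 8| = 90 = 90°.
90° apart (square-tetradic neighbours) requires 90°.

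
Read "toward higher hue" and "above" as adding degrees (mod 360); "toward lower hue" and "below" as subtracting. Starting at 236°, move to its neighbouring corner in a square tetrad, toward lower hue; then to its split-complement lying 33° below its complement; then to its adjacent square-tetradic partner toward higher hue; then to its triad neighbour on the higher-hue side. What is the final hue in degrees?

143°

−90° (square ↓): 236 − 90 = 146°
+147° (split-comp 33° ↓): 146 + 147 = 293°
+90° (square ↑): 293 + 90 = 383 → 383 − 360 = 23°
+120° (triadic ↑): 23 + 120 = 143°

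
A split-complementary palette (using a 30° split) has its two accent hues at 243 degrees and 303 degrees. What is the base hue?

The accents sit 30° either side of the complement, so the complement is their short-arc midpoint on the wheel.
Short-arc midpoint of 243° and 303°: 273°.
Base is 180° from the complement: 273 − 180 = 93°

93°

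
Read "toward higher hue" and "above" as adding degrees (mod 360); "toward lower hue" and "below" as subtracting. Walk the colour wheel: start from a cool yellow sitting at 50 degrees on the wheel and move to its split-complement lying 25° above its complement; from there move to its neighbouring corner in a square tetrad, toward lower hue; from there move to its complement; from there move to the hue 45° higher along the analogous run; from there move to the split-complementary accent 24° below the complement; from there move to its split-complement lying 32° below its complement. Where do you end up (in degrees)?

334°

split-comp 25° ↑ +205°: 50 + 205 = 255°
square ↓ −90°: 255 − 90 = 165°
complement +180°: 165 + 180 = 345°
analog 45° ↑ +45°: 345 + 45 = 390 → 390 − 360 = 30°
split-comp 24° ↓ +156°: 30 + 156 = 186°
split-comp 32° ↓ +148°: 186 + 148 = 334°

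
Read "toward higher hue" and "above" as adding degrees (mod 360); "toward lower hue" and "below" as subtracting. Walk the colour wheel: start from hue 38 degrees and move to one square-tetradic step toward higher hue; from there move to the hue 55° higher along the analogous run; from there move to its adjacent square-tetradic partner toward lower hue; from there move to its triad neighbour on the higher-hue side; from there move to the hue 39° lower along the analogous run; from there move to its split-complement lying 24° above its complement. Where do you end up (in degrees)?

38 + 90 = 128°   (square ↑)
128 + 55 = 183°   (analog 55° ↑)
183 − 90 = 93°   (square ↓)
93 + 120 = 213°   (triadic ↑)
213 − 39 = 174°   (analog 39° ↓)
174 + 204 = 378 → 378 − 360 = 18°   (split-comp 24° ↑)

18°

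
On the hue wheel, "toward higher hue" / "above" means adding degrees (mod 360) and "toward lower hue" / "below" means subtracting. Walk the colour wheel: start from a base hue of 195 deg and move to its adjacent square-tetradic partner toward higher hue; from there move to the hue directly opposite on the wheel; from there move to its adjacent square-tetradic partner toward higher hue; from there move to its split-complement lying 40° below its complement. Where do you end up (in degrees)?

195 + 90 = 285°   (square ↑)
285 + 180 = 465 → 465 − 360 = 105°   (complement)
105 + 90 = 195°   (square ↑)
195 + 140 = 335°   (split-comp 40° ↓)

335°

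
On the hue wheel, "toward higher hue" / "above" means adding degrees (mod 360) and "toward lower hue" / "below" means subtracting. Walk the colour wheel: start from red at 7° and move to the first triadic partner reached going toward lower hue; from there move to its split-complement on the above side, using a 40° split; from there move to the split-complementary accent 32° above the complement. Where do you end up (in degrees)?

triadic ↓ −120°: 7 − 120 = -113 → -113 + 360 = 247°
split-comp 40° ↑ +220°: 247 + 220 = 467 → 467 − 360 = 107°
split-comp 32° ↑ +212°: 107 + 212 = 319°

319°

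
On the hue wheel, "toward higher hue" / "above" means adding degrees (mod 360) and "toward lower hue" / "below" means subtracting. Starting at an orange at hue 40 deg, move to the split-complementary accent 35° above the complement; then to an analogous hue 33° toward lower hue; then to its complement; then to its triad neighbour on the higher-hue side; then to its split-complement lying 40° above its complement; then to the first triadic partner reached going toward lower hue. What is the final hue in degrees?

262°

+215° (split-comp 35° ↑): 40 + 215 = 255°
−33° (analog 33° ↓): 255 − 33 = 222°
+180° (complement): 222 + 180 = 402 → 402 − 360 = 42°
+120° (triadic ↑): 42 + 120 = 162°
+220° (split-comp 40° ↑): 162 + 220 = 382 → 382 − 360 = 22°
−120° (triadic ↓): 22 − 120 = -98 → -98 + 360 = 262°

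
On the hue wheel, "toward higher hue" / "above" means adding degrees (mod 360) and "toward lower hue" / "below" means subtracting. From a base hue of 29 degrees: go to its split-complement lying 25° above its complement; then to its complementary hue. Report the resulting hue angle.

54°

+205° (split-comp 25° ↑): 29 + 205 = 234°
+180° (complement): 234 + 180 = 414 → 414 − 360 = 54°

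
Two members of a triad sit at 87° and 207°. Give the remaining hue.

A triad spaces three hues 120° apart.
The full set is {87°, 207°, 327°}.

327°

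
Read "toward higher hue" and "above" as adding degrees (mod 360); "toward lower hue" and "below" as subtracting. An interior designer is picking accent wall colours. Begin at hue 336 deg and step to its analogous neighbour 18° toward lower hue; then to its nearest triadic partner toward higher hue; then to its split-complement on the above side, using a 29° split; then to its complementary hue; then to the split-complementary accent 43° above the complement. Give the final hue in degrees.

330°

−18° (analog 18° ↓): 336 − 18 = 318°
+120° (triadic ↑): 318 + 120 = 438 → 438 − 360 = 78°
+209° (split-comp 29° ↑): 78 + 209 = 287°
+180° (complement): 287 + 180 = 467 → 467 − 360 = 107°
+223° (split-comp 43° ↑): 107 + 223 = 330°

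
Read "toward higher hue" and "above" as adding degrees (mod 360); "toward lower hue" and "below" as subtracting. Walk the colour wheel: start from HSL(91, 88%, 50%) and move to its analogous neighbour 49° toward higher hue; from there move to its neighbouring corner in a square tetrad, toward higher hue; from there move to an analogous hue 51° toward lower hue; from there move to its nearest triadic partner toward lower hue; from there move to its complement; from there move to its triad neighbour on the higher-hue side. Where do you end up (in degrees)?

+49° (analog 49° ↑): 91 + 49 = 140°
+90° (square ↑): 140 + 90 = 230°
−51° (analog 51° ↓): 230 − 51 = 179°
−120° (triadic ↓): 179 − 120 = 59°
+180° (complement): 59 + 180 = 239°
+120° (triadic ↑): 239 + 120 = 359°

359°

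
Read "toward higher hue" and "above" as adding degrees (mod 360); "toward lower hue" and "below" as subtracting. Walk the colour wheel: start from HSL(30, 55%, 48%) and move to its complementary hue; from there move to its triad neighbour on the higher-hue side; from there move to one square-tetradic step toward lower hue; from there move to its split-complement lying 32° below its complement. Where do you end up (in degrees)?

28°

+180° (complement): 30 + 180 = 210°
+120° (triadic ↑): 210 + 120 = 330°
−90° (square ↓): 330 − 90 = 240°
+148° (split-comp 32° ↓): 240 + 148 = 388 → 388 − 360 = 28°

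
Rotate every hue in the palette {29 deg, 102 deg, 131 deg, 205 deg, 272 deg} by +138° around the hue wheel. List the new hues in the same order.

29 + 138 = 167°
102 + 138 = 240°
131 + 138 = 269°
205 + 138 = 343°
272 + 138 = 410 → 410 − 360 = 50°

167°, 240°, 269°, 343°, 50°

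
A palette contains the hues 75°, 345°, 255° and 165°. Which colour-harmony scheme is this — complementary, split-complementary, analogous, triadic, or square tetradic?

square tetradic

Sort the hues: 75°, 165°, 255°, 345°.
Successive gaps around the wheel: 90°, 90°, 90°, 90°.
Four hues every 90° form a square tetradic scheme.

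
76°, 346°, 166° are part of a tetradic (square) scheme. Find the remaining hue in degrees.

256°

A square tetradic scheme places four hues every 90°.
The full set through 76° is {76°, 166°, 256°, 346°}.
Given {76°, 166°, 346°}, the missing hue is 256°.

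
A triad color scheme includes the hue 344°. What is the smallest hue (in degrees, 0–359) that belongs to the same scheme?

A triad places three hues 120° apart.
The full set through 344° is {104°, 224°, 344°}.

104°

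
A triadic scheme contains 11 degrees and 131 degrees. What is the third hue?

A triad spaces three hues 120° apart.
The full set is {11°, 131°, 251°}.

251°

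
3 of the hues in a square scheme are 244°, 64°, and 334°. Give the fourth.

154°

A square tetradic scheme places four hues every 90°.
The full set through 64° is {64°, 154°, 244°, 334°}.
Given {64°, 244°, 334°}, the missing hue is 154°.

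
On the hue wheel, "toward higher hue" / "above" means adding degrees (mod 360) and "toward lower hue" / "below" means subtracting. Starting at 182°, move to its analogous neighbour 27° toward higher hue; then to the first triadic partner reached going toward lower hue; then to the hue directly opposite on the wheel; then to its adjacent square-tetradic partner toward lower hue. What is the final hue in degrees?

182 + 27 = 209°   (analog 27° ↑)
209 − 120 = 89°   (triadic ↓)
89 + 180 = 269°   (complement)
269 − 90 = 179°   (square ↓)

179°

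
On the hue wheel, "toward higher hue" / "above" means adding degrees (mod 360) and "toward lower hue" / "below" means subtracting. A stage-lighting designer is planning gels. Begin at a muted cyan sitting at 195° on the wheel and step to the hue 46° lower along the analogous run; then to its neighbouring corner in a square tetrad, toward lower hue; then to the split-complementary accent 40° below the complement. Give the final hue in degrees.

−46° (analog 46° ↓): 195 − 46 = 149°
−90° (square ↓): 149 − 90 = 59°
+140° (split-comp 40° ↓): 59 + 140 = 199°

199°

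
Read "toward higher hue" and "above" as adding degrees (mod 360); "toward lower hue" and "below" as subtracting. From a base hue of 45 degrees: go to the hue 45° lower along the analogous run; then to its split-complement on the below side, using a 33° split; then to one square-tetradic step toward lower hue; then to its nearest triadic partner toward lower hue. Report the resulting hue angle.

297°

analog 45° ↓ −45°: 45 − 45 = 0°
split-comp 33° ↓ +147°: 0 + 147 = 147°
square ↓ −90°: 147 − 90 = 57°
triadic ↓ −120°: 57 − 120 = -63 → -63 + 360 = 297°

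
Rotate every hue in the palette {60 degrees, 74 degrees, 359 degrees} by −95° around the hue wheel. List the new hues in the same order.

325°, 339°, 264°

60 − 95 = -35 → -35 + 360 = 325°
74 − 95 = -21 → -21 + 360 = 339°
359 − 95 = 264°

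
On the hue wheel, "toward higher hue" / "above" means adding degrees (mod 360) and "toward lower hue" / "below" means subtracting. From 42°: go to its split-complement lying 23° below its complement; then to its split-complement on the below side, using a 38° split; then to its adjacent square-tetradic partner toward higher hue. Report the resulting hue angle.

71°

+157° (split-comp 23° ↓): 42 + 157 = 199°
+142° (split-comp 38° ↓): 199 + 142 = 341°
+90° (square ↑): 341 + 90 = 431 → 431 − 360 = 71°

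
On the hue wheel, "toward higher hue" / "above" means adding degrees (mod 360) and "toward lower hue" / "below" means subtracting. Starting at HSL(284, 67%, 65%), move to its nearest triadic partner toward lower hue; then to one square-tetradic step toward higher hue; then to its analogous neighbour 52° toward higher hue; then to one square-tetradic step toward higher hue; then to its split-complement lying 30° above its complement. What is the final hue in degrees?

−120° (triadic ↓): 284 − 120 = 164°
+90° (square ↑): 164 + 90 = 254°
+52° (analog 52° ↑): 254 + 52 = 306°
+90° (square ↑): 306 + 90 = 396 → 396 − 360 = 36°
+210° (split-comp 30° ↑): 36 + 210 = 246°

246°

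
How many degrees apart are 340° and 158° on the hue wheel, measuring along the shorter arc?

|340 − 158| = 182.
The shorter arc is 360 − 182 = 178°.

178°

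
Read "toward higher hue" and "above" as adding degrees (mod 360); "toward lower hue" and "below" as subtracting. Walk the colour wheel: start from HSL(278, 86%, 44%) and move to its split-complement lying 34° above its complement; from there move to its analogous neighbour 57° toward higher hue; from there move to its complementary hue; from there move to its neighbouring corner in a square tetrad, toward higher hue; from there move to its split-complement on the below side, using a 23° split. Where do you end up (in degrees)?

256°

split-comp 34° ↑ +214°: 278 + 214 = 492 → 492 − 360 = 132°
analog 57° ↑ +57°: 132 + 57 = 189°
complement +180°: 189 + 180 = 369 → 369 − 360 = 9°
square ↑ +90°: 9 + 90 = 99°
split-comp 23° ↓ +157°: 99 + 157 = 256°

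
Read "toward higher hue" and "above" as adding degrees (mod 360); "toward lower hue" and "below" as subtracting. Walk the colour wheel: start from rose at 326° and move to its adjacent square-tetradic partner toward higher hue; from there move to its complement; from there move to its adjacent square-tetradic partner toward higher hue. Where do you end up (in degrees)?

326 + 90 = 416 → 416 − 360 = 56°   (square ↑)
56 + 180 = 236°   (complement)
236 + 90 = 326°   (square ↑)

326°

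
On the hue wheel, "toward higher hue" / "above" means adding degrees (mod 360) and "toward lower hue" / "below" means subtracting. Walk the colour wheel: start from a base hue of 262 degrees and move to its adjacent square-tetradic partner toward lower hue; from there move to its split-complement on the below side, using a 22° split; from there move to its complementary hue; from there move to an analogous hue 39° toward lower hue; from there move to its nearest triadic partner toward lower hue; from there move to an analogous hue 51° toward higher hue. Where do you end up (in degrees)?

42°

square ↓ −90°: 262 − 90 = 172°
split-comp 22° ↓ +158°: 172 + 158 = 330°
complement +180°: 330 + 180 = 510 → 510 − 360 = 150°
analog 39° ↓ −39°: 150 − 39 = 111°
triadic ↓ −120°: 111 − 120 = -9 → -9 + 360 = 351°
analog 51° ↑ +51°: 351 + 51 = 402 → 402 − 360 = 42°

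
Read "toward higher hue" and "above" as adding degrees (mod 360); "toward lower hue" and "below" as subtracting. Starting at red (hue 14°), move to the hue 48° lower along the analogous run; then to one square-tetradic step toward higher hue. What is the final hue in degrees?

analog 48° ↓ −48°: 14 − 48 = -34 → -34 + 360 = 326°
square ↑ +90°: 326 + 90 = 416 → 416 − 360 = 56°

56°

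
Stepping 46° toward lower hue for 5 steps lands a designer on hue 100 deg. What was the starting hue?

330°

5 steps of 46° (toward lower hue) give a net shift of −230°.
Start = end − shift: 100 + 230 = 330°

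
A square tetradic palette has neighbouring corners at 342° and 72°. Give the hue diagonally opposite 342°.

A square tetradic scheme places four hues 90° apart; opposite corners are 180° apart.
342 + 180 = 522 → 522 − 360 = 162°

162°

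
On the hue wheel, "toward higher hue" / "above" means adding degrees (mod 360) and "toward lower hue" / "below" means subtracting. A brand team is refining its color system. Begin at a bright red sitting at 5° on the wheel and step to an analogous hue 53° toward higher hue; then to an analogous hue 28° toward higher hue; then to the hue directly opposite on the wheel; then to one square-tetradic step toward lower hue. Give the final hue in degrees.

analog 53° ↑ +53°: 5 + 53 = 58°
analog 28° ↑ +28°: 58 + 28 = 86°
complement +180°: 86 + 180 = 266°
square ↓ −90°: 266 − 90 = 176°

176°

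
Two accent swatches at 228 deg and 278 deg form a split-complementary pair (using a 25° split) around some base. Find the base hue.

The accents sit 25° either side of the complement, so the complement is their short-arc midpoint on the wheel.
Short-arc midpoint of 228° and 278°: 253°.
Base is 180° from the complement: 253 − 180 = 73°

73°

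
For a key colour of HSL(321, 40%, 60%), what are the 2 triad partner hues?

81° and 201°

A triad places three hues 120° apart.
321 + 120 = 441 → 441 − 360 = 81°
321 + 240 = 561 → 561 − 360 = 201°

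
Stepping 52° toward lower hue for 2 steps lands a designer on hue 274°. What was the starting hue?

2 steps of 52° (toward lower hue) give a net shift of −104°.
Start = end − shift: 274 + 104 = 378 → 378 − 360 = 18°

18°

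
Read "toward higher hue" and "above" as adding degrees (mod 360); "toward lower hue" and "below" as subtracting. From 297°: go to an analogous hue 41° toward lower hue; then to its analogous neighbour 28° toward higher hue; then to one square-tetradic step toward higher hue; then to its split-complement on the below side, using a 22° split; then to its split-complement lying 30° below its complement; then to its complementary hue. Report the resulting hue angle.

142°

analog 41° ↓ −41°: 297 − 41 = 256°
analog 28° ↑ +28°: 256 + 28 = 284°
square ↑ +90°: 284 + 90 = 374 → 374 − 360 = 14°
split-comp 22° ↓ +158°: 14 + 158 = 172°
split-comp 30° ↓ +150°: 172 + 150 = 322°
complement +180°: 322 + 180 = 502 → 502 − 360 = 142°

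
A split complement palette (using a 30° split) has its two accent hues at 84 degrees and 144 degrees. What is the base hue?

294°

The accents sit 30° either side of the complement, so the complement is their short-arc midpoint on the wheel.
Short-arc midpoint of 84° and 144°: 114°.
Base is 180° from the complement: 114 − 180 = -66 → -66 + 360 = 294°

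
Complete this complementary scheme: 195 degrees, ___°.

15°

The complement sits 180° across the wheel.
The full set through 195° is {15°, 195°}.
Given {195°}, the missing hue is 15°.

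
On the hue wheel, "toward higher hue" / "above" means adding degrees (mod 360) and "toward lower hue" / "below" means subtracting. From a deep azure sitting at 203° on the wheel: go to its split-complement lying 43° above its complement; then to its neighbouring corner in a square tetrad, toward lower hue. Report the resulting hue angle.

336°

203 + 223 = 426 → 426 − 360 = 66°   (split-comp 43° ↑)
66 − 90 = -24 → -24 + 360 = 336°   (square ↓)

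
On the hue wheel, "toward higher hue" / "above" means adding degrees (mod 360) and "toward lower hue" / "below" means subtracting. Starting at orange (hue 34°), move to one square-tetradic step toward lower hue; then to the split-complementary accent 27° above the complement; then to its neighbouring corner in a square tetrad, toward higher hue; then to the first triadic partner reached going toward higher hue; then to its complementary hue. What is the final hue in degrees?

181°

−90° (square ↓): 34 − 90 = -56 → -56 + 360 = 304°
+207° (split-comp 27° ↑): 304 + 207 = 511 → 511 − 360 = 151°
+90° (square ↑): 151 + 90 = 241°
+120° (triadic ↑): 241 + 120 = 361 → 361 − 360 = 1°
+180° (complement): 1 + 180 = 181°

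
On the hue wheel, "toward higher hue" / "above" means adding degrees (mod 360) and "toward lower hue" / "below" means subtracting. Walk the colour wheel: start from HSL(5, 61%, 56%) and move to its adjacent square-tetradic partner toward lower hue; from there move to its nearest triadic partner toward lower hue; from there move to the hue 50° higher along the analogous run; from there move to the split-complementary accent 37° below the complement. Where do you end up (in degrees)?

−90° (square ↓): 5 − 90 = -85 → -85 + 360 = 275°
−120° (triadic ↓): 275 − 120 = 155°
+50° (analog 50° ↑): 155 + 50 = 205°
+143° (split-comp 37° ↓): 205 + 143 = 348°

348°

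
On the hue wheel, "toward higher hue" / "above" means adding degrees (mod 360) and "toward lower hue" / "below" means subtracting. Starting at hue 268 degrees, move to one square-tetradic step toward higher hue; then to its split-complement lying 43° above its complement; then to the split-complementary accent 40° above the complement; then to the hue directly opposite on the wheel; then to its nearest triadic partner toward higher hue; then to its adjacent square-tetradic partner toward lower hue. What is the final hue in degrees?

+90° (square ↑): 268 + 90 = 358°
+223° (split-comp 43° ↑): 358 + 223 = 581 → 581 − 360 = 221°
+220° (split-comp 40° ↑): 221 + 220 = 441 → 441 − 360 = 81°
+180° (complement): 81 + 180 = 261°
+120° (triadic ↑): 261 + 120 = 381 → 381 − 360 = 21°
−90° (square ↓): 21 − 90 = -69 → -69 + 360 = 291°

291°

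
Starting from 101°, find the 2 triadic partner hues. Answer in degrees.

221° and 341°

A triad places three hues 120° apart.
101 + 120 = 221°
101 + 240 = 341°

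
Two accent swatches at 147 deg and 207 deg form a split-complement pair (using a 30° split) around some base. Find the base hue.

357°

The accents sit 30° either side of the complement, so the complement is their short-arc midpoint on the wheel.
Short-arc midpoint of 147° and 207°: 177°.
Base is 180° from the complement: 177 − 180 = -3 → -3 + 360 = 357°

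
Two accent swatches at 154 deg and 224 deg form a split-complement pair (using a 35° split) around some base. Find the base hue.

9°

The accents sit 35° either side of the complement, so the complement is their short-arc midpoint on the wheel.
Short-arc midpoint of 154° and 224°: 189°.
Base is 180° from the complement: 189 − 180 = 9°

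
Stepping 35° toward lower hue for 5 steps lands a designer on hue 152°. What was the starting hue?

5 steps of 35° (toward lower hue) give a net shift of −175°.
Start = end − shift: 152 + 175 = 327°

327°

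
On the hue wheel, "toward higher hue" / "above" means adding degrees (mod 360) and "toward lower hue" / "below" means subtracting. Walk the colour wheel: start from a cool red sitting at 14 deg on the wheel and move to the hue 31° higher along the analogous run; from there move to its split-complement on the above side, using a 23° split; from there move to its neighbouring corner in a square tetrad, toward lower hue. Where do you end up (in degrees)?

analog 31° ↑ +31°: 14 + 31 = 45°
split-comp 23° ↑ +203°: 45 + 203 = 248°
square ↓ −90°: 248 − 90 = 158°

158°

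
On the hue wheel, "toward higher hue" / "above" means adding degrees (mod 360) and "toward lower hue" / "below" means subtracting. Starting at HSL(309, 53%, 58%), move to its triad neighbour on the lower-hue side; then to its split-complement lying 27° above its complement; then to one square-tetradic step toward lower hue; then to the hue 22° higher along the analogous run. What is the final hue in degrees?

−120° (triadic ↓): 309 − 120 = 189°
+207° (split-comp 27° ↑): 189 + 207 = 396 → 396 − 360 = 36°
−90° (square ↓): 36 − 90 = -54 → -54 + 360 = 306°
+22° (analog 22° ↑): 306 + 22 = 328°

328°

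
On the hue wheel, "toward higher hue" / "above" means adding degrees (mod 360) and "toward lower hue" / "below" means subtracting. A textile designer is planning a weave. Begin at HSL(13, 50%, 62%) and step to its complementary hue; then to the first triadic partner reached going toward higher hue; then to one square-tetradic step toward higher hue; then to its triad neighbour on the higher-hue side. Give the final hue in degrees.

complement +180°: 13 + 180 = 193°
triadic ↑ +120°: 193 + 120 = 313°
square ↑ +90°: 313 + 90 = 403 → 403 − 360 = 43°
triadic ↑ +120°: 43 + 120 = 163°

163°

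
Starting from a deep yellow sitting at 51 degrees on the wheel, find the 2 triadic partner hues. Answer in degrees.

51 + 120 = 171°
51 + 240 = 291°

171° and 291°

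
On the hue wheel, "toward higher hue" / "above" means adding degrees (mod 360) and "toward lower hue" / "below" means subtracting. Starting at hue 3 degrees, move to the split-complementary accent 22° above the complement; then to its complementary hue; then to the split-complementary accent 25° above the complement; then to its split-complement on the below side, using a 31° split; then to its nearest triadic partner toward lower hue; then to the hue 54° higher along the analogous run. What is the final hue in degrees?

+202° (split-comp 22° ↑): 3 + 202 = 205°
+180° (complement): 205 + 180 = 385 → 385 − 360 = 25°
+205° (split-comp 25° ↑): 25 + 205 = 230°
+149° (split-comp 31° ↓): 230 + 149 = 379 → 379 − 360 = 19°
−120° (triadic ↓): 19 − 120 = -101 → -101 + 360 = 259°
+54° (analog 54° ↑): 259 + 54 = 313°

313°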